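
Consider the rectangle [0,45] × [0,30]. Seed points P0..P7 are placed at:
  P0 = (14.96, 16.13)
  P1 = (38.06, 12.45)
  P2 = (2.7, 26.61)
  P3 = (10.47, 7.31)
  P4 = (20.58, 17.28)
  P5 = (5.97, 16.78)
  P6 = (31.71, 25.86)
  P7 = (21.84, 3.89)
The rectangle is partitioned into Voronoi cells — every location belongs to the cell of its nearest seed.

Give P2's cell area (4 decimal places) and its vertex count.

1. box [0,45]×[0,30]: [(0, 0) (45, 0) (45, 30) (0, 30)]
2. ⊥bis P2·P0 via (8.83,21.37): [(0, 11.0402) (16.207, 30) (0, 30)]  |A|=153.6406
3. ⊥bis P2·P1 via (20.38,19.53): [(0, 11.0402) (16.207, 30) (0, 30)]  |A|=153.6406
4. ⊥bis P2·P3 via (6.585,16.96): [(0, 14.3089) (4.2602, 16.0241) (16.207, 30) (0, 30)]  |A|=146.6779
5. ⊥bis P2·P4 via (11.64,21.945): [(0, 14.3089) (4.2602, 16.0241) (15.2731, 28.9074) (15.8432, 30) (0, 30)]  |A|=146.4792
6. ⊥bis P2·P5 via (4.335,21.695): [(0, 20.2529) (11.0043, 23.9136) (15.2731, 28.9074) (15.8432, 30) (0, 30)]  |A|=102.7524
7. ⊥bis P2·P6 via (17.205,26.235): [(0, 20.2529) (11.0043, 23.9136) (15.2731, 28.9074) (15.8432, 30) (0, 30)]  |A|=102.7524
8. ⊥bis P2·P7 via (12.27,15.25): [(0, 20.2529) (11.0043, 23.9136) (15.2731, 28.9074) (15.8432, 30) (0, 30)]  |A|=102.7524
9. canonical 5-gon: [(0, 20.2529) (11.0043, 23.9136) (15.2731, 28.9074) (15.8432, 30) (0, 30)]
10. shoelace: 102.7524

Area of P2's cell: 102.7524 (5 vertices)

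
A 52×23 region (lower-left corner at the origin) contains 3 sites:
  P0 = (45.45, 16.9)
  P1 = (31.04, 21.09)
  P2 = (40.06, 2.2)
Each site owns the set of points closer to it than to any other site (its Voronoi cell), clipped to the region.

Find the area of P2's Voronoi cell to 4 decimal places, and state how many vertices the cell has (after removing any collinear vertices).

Area of P2's cell: 292.7635 (4 vertices)

1. box [0,52]×[0,23]: [(0, 0) (52, 0) (52, 23) (0, 23)]
2. ⊥bis P2·P0 via (42.755,9.55): [(0, 0) (52, 0) (52, 6.1602) (6.0732, 23) (0, 23)]  |A|=809.3
3. ⊥bis P2·P1 via (35.55,11.645): [(11.1626, 0) (52, 0) (52, 6.1602) (36.1978, 11.9543)]  |A|=292.7635
4. canonical 4-gon: [(11.1626, 0) (52, 0) (52, 6.1602) (36.1978, 11.9543)]
5. shoelace: 292.7635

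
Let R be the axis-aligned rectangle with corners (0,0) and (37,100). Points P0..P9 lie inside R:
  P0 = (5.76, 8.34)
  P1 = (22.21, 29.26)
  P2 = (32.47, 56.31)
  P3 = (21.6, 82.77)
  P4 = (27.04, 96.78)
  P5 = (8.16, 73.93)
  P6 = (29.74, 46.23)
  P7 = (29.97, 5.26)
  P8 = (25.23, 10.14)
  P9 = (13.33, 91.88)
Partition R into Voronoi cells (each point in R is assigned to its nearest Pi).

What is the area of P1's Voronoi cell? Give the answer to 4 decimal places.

1. box [0,37]×[0,100]: [(0, 0) (37, 0) (37, 100) (0, 100)]
2. ⊥bis P1·P0 via (13.985,18.8): [(0, 29.7968) (37, 0.7026) (37, 100) (0, 100)]  |A|=3135.7602
3. ⊥bis P1·P2 via (27.34,42.785): [(0, 53.155) (0, 29.7968) (37, 0.7026) (37, 39.121)]  |A|=1142.8658
4. ⊥bis P1·P3 via (21.905,56.015): [(0, 53.155) (0, 29.7968) (37, 0.7026) (37, 39.121)]  |A|=1142.8658
5. ⊥bis P1·P4 via (24.625,63.02): [(0, 53.155) (0, 29.7968) (37, 0.7026) (37, 39.121)]  |A|=1142.8658
6. ⊥bis P1·P5 via (15.185,51.595): [(9.1321, 49.6912) (0, 46.8189) (0, 29.7968) (37, 0.7026) (37, 39.121)]  |A|=1113.9347
7. ⊥bis P1·P6 via (25.975,37.745): [(3.2336, 47.8359) (0, 46.8189) (0, 29.7968) (37, 0.7026) (37, 32.8529)]  |A|=951.0841
8. ⊥bis P1·P7 via (26.09,17.26): [(3.2336, 47.8359) (0, 46.8189) (0, 29.7968) (18.9, 14.9352) (37, 20.7876) (37, 32.8529)]  |A|=769.3151
9. ⊥bis P1·P8 via (23.72,19.7): [(3.2336, 47.8359) (0, 46.8189) (0, 29.7968) (14.6603, 18.269) (37, 21.7976) (37, 32.8529)]  |A|=715.4565
10. ⊥bis P1·P9 via (17.77,60.57): [(3.2336, 47.8359) (0, 46.8189) (0, 29.7968) (14.6603, 18.269) (37, 21.7976) (37, 32.8529)]  |A|=715.4565
11. canonical 6-gon: [(3.2336, 47.8359) (0, 46.8189) (0, 29.7968) (14.6603, 18.269) (37, 21.7976) (37, 32.8529)]
12. shoelace: 715.4565

Area of P1's cell: 715.4565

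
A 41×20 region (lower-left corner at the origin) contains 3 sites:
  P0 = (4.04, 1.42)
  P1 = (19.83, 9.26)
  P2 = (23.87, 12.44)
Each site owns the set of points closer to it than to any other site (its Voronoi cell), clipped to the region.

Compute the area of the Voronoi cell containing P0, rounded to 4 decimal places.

1. box [0,41]×[0,20]: [(0, 0) (41, 0) (41, 20) (0, 20)]
2. ⊥bis P0·P1 via (11.935,5.34): [(0, 0) (14.5864, 0) (4.6561, 20) (0, 20)]  |A|=192.4246
3. ⊥bis P0·P2 via (13.955,6.93): [(0, 0) (14.5864, 0) (4.6561, 20) (0, 20)]  |A|=192.4246
4. canonical 4-gon: [(0, 0) (14.5864, 0) (4.6561, 20) (0, 20)]
5. shoelace: 192.4246

Area of P0's cell: 192.4246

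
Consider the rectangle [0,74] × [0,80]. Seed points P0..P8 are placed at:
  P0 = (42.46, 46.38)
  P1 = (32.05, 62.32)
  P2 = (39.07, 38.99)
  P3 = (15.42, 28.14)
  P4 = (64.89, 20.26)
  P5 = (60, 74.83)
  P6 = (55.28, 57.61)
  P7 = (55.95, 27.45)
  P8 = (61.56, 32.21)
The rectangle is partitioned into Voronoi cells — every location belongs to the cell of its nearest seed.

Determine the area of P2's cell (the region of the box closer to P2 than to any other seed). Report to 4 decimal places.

Area of P2's cell: 453.3130

1. box [0,74]×[0,80]: [(0, 0) (74, 0) (74, 80) (0, 80)]
2. ⊥bis P2·P0 via (40.765,42.685): [(0, 61.385) (0, 0) (74, 0) (74, 27.4392)]  |A|=3286.4962
3. ⊥bis P2·P1 via (35.56,50.655): [(28.2112, 48.4438) (0, 39.955) (0, 0) (74, 0) (74, 27.4392)]  |A|=2984.2119
4. ⊥bis P2·P3 via (27.245,33.565): [(28.2112, 48.4438) (21.3642, 46.3835) (42.6437, 0) (74, 0) (74, 27.4392)]  |A|=1568.4257
5. ⊥bis P2·P4 via (51.98,29.625): [(56.2882, 35.5641) (28.2112, 48.4438) (21.3642, 46.3835) (37.9351, 10.2636)]  |A|=614.0997
6. ⊥bis P2·P5 via (49.535,56.91): [(56.2882, 35.5641) (28.2112, 48.4438) (21.3642, 46.3835) (37.9351, 10.2636)]  |A|=614.0997
7. ⊥bis P2·P6 via (47.175,48.3): [(56.2882, 35.5641) (28.2112, 48.4438) (21.3642, 46.3835) (37.9351, 10.2636)]  |A|=614.0997
8. ⊥bis P2·P7 via (47.51,33.22): [(50.8256, 38.0699) (28.2112, 48.4438) (21.3642, 46.3835) (35.4777, 15.6199)]  |A|=453.313
9. ⊥bis P2·P8 via (50.315,35.6): [(50.8256, 38.0699) (28.2112, 48.4438) (21.3642, 46.3835) (35.4777, 15.6199)]  |A|=453.313
10. canonical 4-gon: [(50.8256, 38.0699) (28.2112, 48.4438) (21.3642, 46.3835) (35.4777, 15.6199)]
11. shoelace: 453.313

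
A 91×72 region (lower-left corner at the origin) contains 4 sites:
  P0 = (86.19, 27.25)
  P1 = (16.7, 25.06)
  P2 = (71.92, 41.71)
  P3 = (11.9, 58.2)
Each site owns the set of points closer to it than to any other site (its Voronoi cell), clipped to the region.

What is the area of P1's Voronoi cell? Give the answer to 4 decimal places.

Area of P1's cell: 2031.9452

1. box [0,91]×[0,72]: [(0, 0) (91, 0) (91, 72) (0, 72)]
2. ⊥bis P1·P0 via (51.445,26.155): [(0, 0) (52.2693, 0) (50.0002, 72) (0, 72)]  |A|=3681.7007
3. ⊥bis P1·P2 via (44.31,33.385): [(0, 0) (52.2693, 0) (52.0234, 7.8035) (32.6668, 72) (0, 72)]  |A|=3125.3286
4. ⊥bis P1·P3 via (14.3,41.63): [(0, 39.5588) (0, 0) (52.2693, 0) (52.0234, 7.8035) (40.6722, 45.4498)]  |A|=2031.9452
5. canonical 5-gon: [(0, 39.5588) (0, 0) (52.2693, 0) (52.0234, 7.8035) (40.6722, 45.4498)]
6. shoelace: 2031.9452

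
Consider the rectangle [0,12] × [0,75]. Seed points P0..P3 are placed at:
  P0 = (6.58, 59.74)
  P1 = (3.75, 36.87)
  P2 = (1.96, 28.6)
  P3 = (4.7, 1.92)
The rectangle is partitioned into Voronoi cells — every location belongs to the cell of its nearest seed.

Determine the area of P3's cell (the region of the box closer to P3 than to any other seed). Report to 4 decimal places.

Area of P3's cell: 186.4105

1. box [0,12]×[0,75]: [(0, 0) (12, 0) (12, 75) (0, 75)]
2. ⊥bis P3·P0 via (5.64,30.83): [(0, 31.0134) (0, 0) (12, 0) (12, 30.6232)]  |A|=369.8195
3. ⊥bis P3·P1 via (4.225,19.395): [(0, 19.2802) (0, 0) (12, 0) (12, 19.6063)]  |A|=233.319
4. ⊥bis P3·P2 via (3.33,15.26): [(0, 14.918) (0, 0) (12, 0) (12, 16.1504)]  |A|=186.4105
5. canonical 4-gon: [(0, 14.918) (0, 0) (12, 0) (12, 16.1504)]
6. shoelace: 186.4105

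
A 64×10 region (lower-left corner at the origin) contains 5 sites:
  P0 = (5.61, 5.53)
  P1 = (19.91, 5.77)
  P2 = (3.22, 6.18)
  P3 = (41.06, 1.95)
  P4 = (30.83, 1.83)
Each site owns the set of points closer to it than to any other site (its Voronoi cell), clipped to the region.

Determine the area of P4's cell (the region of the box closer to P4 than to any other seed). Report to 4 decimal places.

Area of P4's cell: 101.0555

1. box [0,64]×[0,10]: [(0, 0) (64, 0) (64, 10) (0, 10)]
2. ⊥bis P4·P0 via (18.22,3.68): [(17.6801, 0) (64, 0) (64, 10) (19.1472, 10)]  |A|=455.8634
3. ⊥bis P4·P1 via (25.37,3.8): [(23.9989, 0) (64, 0) (64, 10) (27.607, 10)]  |A|=381.9703
4. ⊥bis P4·P2 via (17.025,4.005): [(23.9989, 0) (64, 0) (64, 10) (27.607, 10)]  |A|=381.9703
5. ⊥bis P4·P3 via (35.945,1.89): [(23.9989, 0) (35.9672, 0) (35.8499, 10) (27.607, 10)]  |A|=101.0555
6. canonical 4-gon: [(23.9989, 0) (35.9672, 0) (35.8499, 10) (27.607, 10)]
7. shoelace: 101.0555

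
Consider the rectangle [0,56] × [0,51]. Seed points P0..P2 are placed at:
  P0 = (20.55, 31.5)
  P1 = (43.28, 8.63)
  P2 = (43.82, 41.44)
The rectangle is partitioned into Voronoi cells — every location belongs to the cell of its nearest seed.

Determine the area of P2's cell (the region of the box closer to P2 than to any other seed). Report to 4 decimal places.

1. box [0,56]×[0,51]: [(0, 0) (56, 0) (56, 51) (0, 51)]
2. ⊥bis P2·P0 via (32.185,36.47): [(47.7635, 0) (56, 0) (56, 51) (25.9784, 51)]  |A|=975.5821
3. ⊥bis P2·P1 via (43.55,25.035): [(37.0237, 25.1424) (56, 24.8301) (56, 51) (25.9784, 51)]  |A|=636.4476
4. canonical 4-gon: [(37.0237, 25.1424) (56, 24.8301) (56, 51) (25.9784, 51)]
5. shoelace: 636.4476

Area of P2's cell: 636.4476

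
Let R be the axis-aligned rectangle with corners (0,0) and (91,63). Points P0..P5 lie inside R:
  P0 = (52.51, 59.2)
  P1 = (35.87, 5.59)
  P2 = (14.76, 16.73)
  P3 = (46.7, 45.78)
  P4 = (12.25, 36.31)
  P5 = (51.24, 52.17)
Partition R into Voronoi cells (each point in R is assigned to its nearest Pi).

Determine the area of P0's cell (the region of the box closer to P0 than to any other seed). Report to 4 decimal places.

Area of P0's cell: 542.4215

1. box [0,91]×[0,63]: [(0, 0) (91, 0) (91, 63) (0, 63)]
2. ⊥bis P0·P1 via (44.19,32.395): [(0, 46.1111) (91, 17.8657) (91, 63) (0, 63)]  |A|=2822.0566
3. ⊥bis P0·P2 via (33.635,37.965): [(37.6003, 34.4404) (91, 17.8657) (91, 63) (5.4698, 63)]  |A|=2426.4353
4. ⊥bis P0·P3 via (49.605,52.49): [(91, 34.5686) (91, 63) (25.3289, 63)]  |A|=933.5602
5. ⊥bis P0·P4 via (32.38,47.755): [(91, 34.5686) (91, 63) (25.3289, 63)]  |A|=933.5602
6. ⊥bis P0·P5 via (51.875,55.685): [(35.3151, 58.6766) (91, 48.6169) (91, 63) (25.3289, 63)]  |A|=542.4215
7. canonical 4-gon: [(35.3151, 58.6766) (91, 48.6169) (91, 63) (25.3289, 63)]
8. shoelace: 542.4215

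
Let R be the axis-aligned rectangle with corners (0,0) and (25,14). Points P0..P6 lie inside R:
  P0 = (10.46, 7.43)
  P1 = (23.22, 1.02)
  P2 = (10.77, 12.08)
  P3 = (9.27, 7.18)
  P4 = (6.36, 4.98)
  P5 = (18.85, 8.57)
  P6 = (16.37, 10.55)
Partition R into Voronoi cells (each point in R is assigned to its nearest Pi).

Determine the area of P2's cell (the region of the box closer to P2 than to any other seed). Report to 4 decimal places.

1. box [0,25]×[0,14]: [(0, 0) (25, 0) (25, 14) (0, 14)]
2. ⊥bis P2·P0 via (10.615,9.755): [(0, 10.4627) (25, 8.796) (25, 14) (0, 14)]  |A|=109.2667
3. ⊥bis P2·P1 via (16.995,6.55): [(0, 10.4627) (19.3263, 9.1742) (23.6132, 14) (0, 14)]  |A|=91.1575
4. ⊥bis P2·P3 via (10.02,9.63): [(0, 12.6973) (9.3323, 9.8405) (19.3263, 9.1742) (23.6132, 14) (0, 14)]  |A|=80.7301
5. ⊥bis P2·P4 via (8.565,8.53): [(0, 13.85) (3.659, 11.5772) (9.3323, 9.8405) (19.3263, 9.1742) (23.6132, 14) (0, 14)]  |A|=78.6214
6. ⊥bis P2·P5 via (14.81,10.325): [(0, 13.85) (3.659, 11.5772) (9.3323, 9.8405) (14.4513, 9.4992) (16.4064, 14) (0, 14)]  |A|=49.9441
7. ⊥bis P2·P6 via (13.57,11.315): [(0, 13.85) (3.659, 11.5772) (9.3323, 9.8405) (13.0985, 9.5894) (14.3036, 14) (0, 14)]  |A|=42.1744
8. canonical 6-gon: [(0, 13.85) (3.659, 11.5772) (9.3323, 9.8405) (13.0985, 9.5894) (14.3036, 14) (0, 14)]
9. shoelace: 42.1744

Area of P2's cell: 42.1744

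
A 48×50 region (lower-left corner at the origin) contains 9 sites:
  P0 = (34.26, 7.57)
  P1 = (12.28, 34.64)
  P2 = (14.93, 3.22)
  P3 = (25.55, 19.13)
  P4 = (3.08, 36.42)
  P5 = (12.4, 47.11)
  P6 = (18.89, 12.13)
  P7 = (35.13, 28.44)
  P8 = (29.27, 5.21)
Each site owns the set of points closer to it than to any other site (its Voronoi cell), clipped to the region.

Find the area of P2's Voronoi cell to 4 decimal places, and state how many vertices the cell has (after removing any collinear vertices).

Area of P2's cell: 228.3101 (4 vertices)

1. box [0,48]×[0,50]: [(0, 0) (48, 0) (48, 50) (0, 50)]
2. ⊥bis P2·P0 via (24.595,5.395): [(0, 0) (25.8091, 0) (14.5571, 50) (0, 50)]  |A|=1009.1557
3. ⊥bis P2·P1 via (13.605,18.93): [(0, 17.7825) (0, 0) (25.8091, 0) (21.4011, 19.5875)]  |A|=443.0514
4. ⊥bis P2·P3 via (20.24,11.175): [(9.1811, 18.5569) (0, 17.7825) (0, 0) (25.8091, 0) (23.8342, 8.7759)]  |A|=375.738
5. ⊥bis P2·P4 via (9.005,19.82): [(9.1811, 18.5569) (4.3167, 18.1466) (0, 16.6059) (0, 0) (25.8091, 0) (23.8342, 8.7759)]  |A|=373.1984
6. ⊥bis P2·P5 via (13.665,25.165): [(9.1811, 18.5569) (4.3167, 18.1466) (0, 16.6059) (0, 0) (25.8091, 0) (23.8342, 8.7759)]  |A|=373.1984
7. ⊥bis P2·P6 via (16.91,7.675): [(0, 15.1906) (0, 0) (25.8091, 0) (24.8789, 4.1332)]  |A|=242.3002
8. ⊥bis P2·P7 via (25.03,15.83): [(0, 15.1906) (0, 0) (25.8091, 0) (24.8789, 4.1332)]  |A|=242.3002
9. ⊥bis P2·P8 via (22.1,4.215): [(21.9294, 5.4441) (0, 15.1906) (0, 0) (22.6849, 0)]  |A|=228.3101
10. canonical 4-gon: [(21.9294, 5.4441) (0, 15.1906) (0, 0) (22.6849, 0)]
11. shoelace: 228.3101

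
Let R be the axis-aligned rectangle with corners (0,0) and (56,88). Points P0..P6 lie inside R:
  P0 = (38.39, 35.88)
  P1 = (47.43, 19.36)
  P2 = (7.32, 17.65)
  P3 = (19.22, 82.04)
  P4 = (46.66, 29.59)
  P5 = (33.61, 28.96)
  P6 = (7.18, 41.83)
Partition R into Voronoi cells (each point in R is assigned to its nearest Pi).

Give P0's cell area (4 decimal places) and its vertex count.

1. box [0,56]×[0,88]: [(0, 0) (56, 0) (56, 88) (0, 88)]
2. ⊥bis P0·P1 via (42.91,27.62): [(0, 4.139) (56, 34.7831) (56, 88) (0, 88)]  |A|=3838.1831
3. ⊥bis P0·P2 via (22.855,26.765): [(0, 65.7175) (27.3494, 19.105) (56, 34.7831) (56, 88) (0, 88)]  |A|=2996.1141
4. ⊥bis P0·P3 via (28.805,58.96): [(8.8318, 50.6652) (27.3494, 19.105) (56, 34.7831) (56, 70.2539)]  |A|=1433.8186
5. ⊥bis P0·P4 via (42.525,32.735): [(8.8318, 50.6652) (27.3494, 19.105) (35.5866, 23.6125) (56, 50.4517) (56, 70.2539)]  |A|=1273.8934
6. ⊥bis P0·P5 via (36,32.42): [(9.3031, 50.8609) (40.1206, 29.5737) (56, 50.4517) (56, 70.2539)]  |A|=953.0703
7. ⊥bis P0·P6 via (22.785,38.855): [(26.4298, 57.9736) (23.2387, 41.2349) (40.1206, 29.5737) (56, 50.4517) (56, 70.2539)]  |A|=821.0786
8. canonical 5-gon: [(26.4298, 57.9736) (23.2387, 41.2349) (40.1206, 29.5737) (56, 50.4517) (56, 70.2539)]
9. shoelace: 821.0786

Area of P0's cell: 821.0786 (5 vertices)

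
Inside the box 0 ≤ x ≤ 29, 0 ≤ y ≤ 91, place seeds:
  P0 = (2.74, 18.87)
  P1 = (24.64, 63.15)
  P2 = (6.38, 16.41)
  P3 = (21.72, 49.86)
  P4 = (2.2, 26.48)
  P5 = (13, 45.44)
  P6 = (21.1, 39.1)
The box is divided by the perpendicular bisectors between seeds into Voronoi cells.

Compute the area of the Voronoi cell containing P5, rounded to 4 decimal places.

1. box [0,29]×[0,91]: [(0, 0) (29, 0) (29, 91) (0, 91)]
2. ⊥bis P5·P0 via (7.87,32.155): [(0, 35.194) (29, 23.9957) (29, 91) (0, 91)]  |A|=1780.75
3. ⊥bis P5·P1 via (18.82,54.295): [(0, 66.6646) (0, 35.194) (29, 23.9957) (29, 47.6041)]  |A|=798.646
4. ⊥bis P5·P2 via (9.69,30.925): [(0, 66.6646) (0, 35.194) (13.0244, 30.1646) (29, 26.5215) (29, 47.6041)]  |A|=778.4697
5. ⊥bis P5·P3 via (17.36,47.65): [(11.5797, 59.0538) (0, 66.6646) (0, 35.194) (13.0244, 30.1646) (27.948, 26.7614)]  |A|=579.8145
6. ⊥bis P5·P4 via (7.6,35.96): [(11.5797, 59.0538) (0, 66.6646) (0, 40.2891) (20.945, 28.3584) (27.948, 26.7614)]  |A|=518.3004
7. ⊥bis P5·P6 via (17.05,42.27): [(18.8933, 44.625) (11.5797, 59.0538) (0, 66.6646) (0, 40.2891) (10.72, 34.1828)]  |A|=385.7931
8. canonical 5-gon: [(18.8933, 44.625) (11.5797, 59.0538) (0, 66.6646) (0, 40.2891) (10.72, 34.1828)]
9. shoelace: 385.7931

Area of P5's cell: 385.7931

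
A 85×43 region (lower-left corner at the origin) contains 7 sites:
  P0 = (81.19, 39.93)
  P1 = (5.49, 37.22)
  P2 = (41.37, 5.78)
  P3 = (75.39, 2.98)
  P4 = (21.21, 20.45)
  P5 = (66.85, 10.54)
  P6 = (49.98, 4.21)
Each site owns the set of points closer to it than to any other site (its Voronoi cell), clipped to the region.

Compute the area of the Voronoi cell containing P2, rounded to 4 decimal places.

Area of P2's cell: 467.8427

1. box [0,85]×[0,43]: [(0, 0) (85, 0) (85, 43) (0, 43)]
2. ⊥bis P2·P0 via (61.28,22.855): [(0, 0) (80.8807, 0) (44.0035, 43) (0, 43)]  |A|=2685.0086
3. ⊥bis P2·P1 via (23.43,21.5): [(4.5905, 0) (80.8807, 0) (44.0035, 43) (42.2695, 43)]  |A|=1677.5186
4. ⊥bis P2·P3 via (58.38,4.38): [(4.5905, 0) (58.0195, 0) (60.0214, 24.3226) (44.0035, 43) (42.2695, 43)]  |A|=1399.4972
5. ⊥bis P2·P4 via (31.29,13.115): [(21.7465, 0) (58.0195, 0) (60.0214, 24.3226) (48.8903, 37.3018)]  |A|=824.8853
6. ⊥bis P2·P5 via (54.11,8.16): [(48.7117, 37.0565) (21.7465, 0) (55.6344, 0)]  |A|=627.8842
7. ⊥bis P2·P6 via (45.675,4.995): [(50.1335, 29.4459) (48.7117, 37.0565) (21.7465, 0) (44.7642, 0)]  |A|=467.8427
8. canonical 4-gon: [(50.1335, 29.4459) (48.7117, 37.0565) (21.7465, 0) (44.7642, 0)]
9. shoelace: 467.8427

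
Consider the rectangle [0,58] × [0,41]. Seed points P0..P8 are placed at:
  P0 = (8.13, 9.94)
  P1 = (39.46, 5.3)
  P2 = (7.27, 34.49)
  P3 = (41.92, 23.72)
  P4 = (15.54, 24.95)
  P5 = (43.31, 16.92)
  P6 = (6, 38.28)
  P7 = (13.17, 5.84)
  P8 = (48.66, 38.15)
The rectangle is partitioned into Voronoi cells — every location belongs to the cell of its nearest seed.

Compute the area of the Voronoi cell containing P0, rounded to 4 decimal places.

1. box [0,58]×[0,41]: [(0, 0) (58, 0) (58, 41) (0, 41)]
2. ⊥bis P0·P1 via (23.795,7.62): [(0, 0) (22.6665, 0) (28.7386, 41) (0, 41)]  |A|=1053.8041
3. ⊥bis P0·P2 via (7.7,22.215): [(0, 21.9453) (0, 0) (22.6665, 0) (26.0517, 22.8579)]  |A|=544.9098
4. ⊥bis P0·P3 via (25.025,16.83): [(22.6158, 22.7375) (0, 21.9453) (0, 0) (22.6665, 0) (25.1233, 16.5889)]  |A|=534.196
5. ⊥bis P0·P4 via (11.835,17.445): [(2.5389, 22.0342) (0, 21.9453) (0, 0) (22.6665, 0) (24.3361, 11.2736)]  |A|=409.4266
6. ⊥bis P0·P5 via (25.72,13.43): [(2.5389, 22.0342) (0, 21.9453) (0, 0) (22.6665, 0) (24.3361, 11.2736)]  |A|=409.4266
7. ⊥bis P0·P6 via (7.065,24.11): [(2.5389, 22.0342) (0, 21.9453) (0, 0) (22.6665, 0) (24.3361, 11.2736)]  |A|=409.4266
8. ⊥bis P0·P7 via (10.65,7.89): [(16.5353, 15.1246) (2.5389, 22.0342) (0, 21.9453) (0, 0) (4.2315, 0)]  |A|=222.8298
9. ⊥bis P0·P8 via (28.395,24.045): [(16.5353, 15.1246) (2.5389, 22.0342) (0, 21.9453) (0, 0) (4.2315, 0)]  |A|=222.8298
10. canonical 5-gon: [(16.5353, 15.1246) (2.5389, 22.0342) (0, 21.9453) (0, 0) (4.2315, 0)]
11. shoelace: 222.8298

Area of P0's cell: 222.8298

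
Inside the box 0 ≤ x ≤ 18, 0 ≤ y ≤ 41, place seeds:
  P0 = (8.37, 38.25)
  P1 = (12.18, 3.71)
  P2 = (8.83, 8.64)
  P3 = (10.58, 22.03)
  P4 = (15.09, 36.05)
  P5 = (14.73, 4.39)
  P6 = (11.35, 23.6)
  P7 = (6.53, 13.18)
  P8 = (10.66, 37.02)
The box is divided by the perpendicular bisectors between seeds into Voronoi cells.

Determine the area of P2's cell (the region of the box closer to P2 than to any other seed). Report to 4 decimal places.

Area of P2's cell: 101.8327

1. box [0,18]×[0,41]: [(0, 0) (18, 0) (18, 41) (0, 41)]
2. ⊥bis P2·P0 via (8.6,23.445): [(0, 23.3114) (0, 0) (18, 0) (18, 23.591)]  |A|=422.1219
3. ⊥bis P2·P1 via (10.505,6.175): [(0, 23.3114) (0, 0) (1.4176, 0) (18, 11.268) (18, 23.591)]  |A|=328.6971
4. ⊥bis P2·P3 via (9.705,15.335): [(0, 16.6034) (0, 0) (1.4176, 0) (18, 11.268) (18, 14.2509)]  |A|=184.2637
5. ⊥bis P2·P4 via (11.96,22.345): [(0, 16.6034) (0, 0) (1.4176, 0) (18, 11.268) (18, 14.2509)]  |A|=184.2637
6. ⊥bis P2·P5 via (11.78,6.515): [(17.4082, 14.3282) (0, 16.6034) (0, 0) (1.4176, 0) (12.5227, 7.5461)]  |A|=173.8987
7. ⊥bis P2·P6 via (10.09,16.12): [(17.4082, 14.3282) (0, 16.6034) (0, 0) (1.4176, 0) (12.5227, 7.5461)]  |A|=173.8987
8. ⊥bis P2·P7 via (7.68,10.91): [(17.4082, 14.3282) (15.0386, 14.6379) (0, 7.0193) (0, 0) (1.4176, 0) (12.5227, 7.5461)]  |A|=101.8327
9. ⊥bis P2·P8 via (9.745,22.83): [(17.4082, 14.3282) (15.0386, 14.6379) (0, 7.0193) (0, 0) (1.4176, 0) (12.5227, 7.5461)]  |A|=101.8327
10. canonical 6-gon: [(17.4082, 14.3282) (15.0386, 14.6379) (0, 7.0193) (0, 0) (1.4176, 0) (12.5227, 7.5461)]
11. shoelace: 101.8327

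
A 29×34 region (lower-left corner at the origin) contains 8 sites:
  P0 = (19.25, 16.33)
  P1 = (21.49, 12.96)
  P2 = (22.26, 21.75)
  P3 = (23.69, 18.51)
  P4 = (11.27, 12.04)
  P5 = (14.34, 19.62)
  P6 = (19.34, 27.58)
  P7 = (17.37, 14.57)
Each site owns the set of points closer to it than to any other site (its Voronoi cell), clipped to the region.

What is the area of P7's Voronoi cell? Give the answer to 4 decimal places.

Area of P7's cell: 31.4880

1. box [0,29]×[0,34]: [(0, 0) (29, 0) (29, 34) (0, 34)]
2. ⊥bis P7·P0 via (18.31,15.45): [(0, 0) (29, 0) (29, 4.0311) (0.944, 34) (0, 34)]  |A|=565.5974
3. ⊥bis P7·P1 via (19.43,13.765): [(0, 0) (14.051, 0) (19.5647, 14.1097) (0.944, 34) (0, 34)]  |A|=441.1164
4. ⊥bis P7·P2 via (19.815,18.16): [(0, 31.6552) (0, 0) (14.051, 0) (19.5647, 14.1097) (8.6619, 25.7559)]  |A|=427.0697
5. ⊥bis P7·P3 via (20.53,16.54): [(0, 31.6552) (0, 0) (14.051, 0) (19.5647, 14.1097) (8.6619, 25.7559)]  |A|=427.0697
6. ⊥bis P7·P4 via (14.32,13.305): [(16.8585, 7.1845) (19.5647, 14.1097) (9.5489, 24.8085)]  |A|=49.1574
7. ⊥bis P7·P5 via (15.855,17.095): [(13.3672, 15.6023) (16.8585, 7.1845) (19.5647, 14.1097) (16.4409, 17.4465)]  |A|=31.488
8. ⊥bis P7·P6 via (18.355,21.075): [(13.3672, 15.6023) (16.8585, 7.1845) (19.5647, 14.1097) (16.4409, 17.4465)]  |A|=31.488
9. canonical 4-gon: [(13.3672, 15.6023) (16.8585, 7.1845) (19.5647, 14.1097) (16.4409, 17.4465)]
10. shoelace: 31.488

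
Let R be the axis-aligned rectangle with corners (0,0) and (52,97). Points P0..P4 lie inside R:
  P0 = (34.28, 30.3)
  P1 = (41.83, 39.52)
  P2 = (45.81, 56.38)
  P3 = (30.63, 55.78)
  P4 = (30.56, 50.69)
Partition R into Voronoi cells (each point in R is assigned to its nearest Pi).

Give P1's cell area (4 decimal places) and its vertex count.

1. box [0,52]×[0,97]: [(0, 0) (52, 0) (52, 97) (0, 97)]
2. ⊥bis P1·P0 via (38.055,34.91): [(0, 66.0722) (52, 23.4908) (52, 97) (0, 97)]  |A|=2715.3619
3. ⊥bis P1·P2 via (43.82,47.95): [(13.3456, 55.1438) (52, 23.4908) (52, 46.019)]  |A|=435.4068
4. ⊥bis P1·P3 via (36.23,47.65): [(38.4916, 49.2078) (28.7711, 42.5123) (52, 23.4908) (52, 46.019)]  |A|=322.3733
5. ⊥bis P1·P4 via (36.195,45.105): [(39.9259, 48.8693) (31.4506, 40.3181) (52, 23.4908) (52, 46.019)]  |A|=295.1721
6. canonical 4-gon: [(39.9259, 48.8693) (31.4506, 40.3181) (52, 23.4908) (52, 46.019)]
7. shoelace: 295.1721

Area of P1's cell: 295.1721 (4 vertices)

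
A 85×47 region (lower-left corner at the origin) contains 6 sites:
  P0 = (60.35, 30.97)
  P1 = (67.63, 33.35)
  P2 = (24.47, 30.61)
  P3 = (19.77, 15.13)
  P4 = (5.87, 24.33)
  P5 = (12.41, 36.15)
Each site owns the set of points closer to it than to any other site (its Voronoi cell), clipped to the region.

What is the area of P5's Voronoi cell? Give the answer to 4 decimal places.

1. box [0,85]×[0,47]: [(0, 0) (85, 0) (85, 47) (0, 47)]
2. ⊥bis P5·P0 via (36.38,33.56): [(0, 0) (32.7538, 0) (37.8322, 47) (0, 47)]  |A|=1658.771
3. ⊥bis P5·P1 via (40.02,34.75): [(0, 0) (32.7538, 0) (37.8322, 47) (0, 47)]  |A|=1658.771
4. ⊥bis P5·P2 via (18.44,33.38): [(0, 0) (3.1062, 0) (24.6966, 47) (0, 47)]  |A|=653.367
5. ⊥bis P5·P3 via (16.09,25.64): [(0, 20.0062) (14.6534, 25.137) (24.6966, 47) (0, 47)]  |A|=467.7468
6. ⊥bis P5·P4 via (9.14,30.24): [(0, 35.2972) (15.4052, 26.7735) (24.6966, 47) (0, 47)]  |A|=339.9054
7. canonical 4-gon: [(0, 35.2972) (15.4052, 26.7735) (24.6966, 47) (0, 47)]
8. shoelace: 339.9054

Area of P5's cell: 339.9054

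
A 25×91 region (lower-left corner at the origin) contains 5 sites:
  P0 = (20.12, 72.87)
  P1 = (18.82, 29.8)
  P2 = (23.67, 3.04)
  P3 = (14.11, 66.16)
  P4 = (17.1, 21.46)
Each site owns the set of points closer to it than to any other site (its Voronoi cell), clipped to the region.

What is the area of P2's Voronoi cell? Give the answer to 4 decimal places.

1. box [0,25]×[0,91]: [(0, 0) (25, 0) (25, 91) (0, 91)]
2. ⊥bis P2·P0 via (21.895,37.955): [(0, 36.8419) (0, 0) (25, 0) (25, 38.1129)]  |A|=936.9345
3. ⊥bis P2·P1 via (21.245,16.42): [(0, 12.5695) (0, 0) (25, 0) (25, 17.1006)]  |A|=370.8763
4. ⊥bis P2·P3 via (18.89,34.6): [(0, 12.5695) (0, 0) (25, 0) (25, 17.1006)]  |A|=370.8763
5. ⊥bis P2·P4 via (20.385,12.25): [(0, 4.9791) (0, 0) (25, 0) (25, 13.8961)]  |A|=235.9399
6. canonical 4-gon: [(0, 4.9791) (0, 0) (25, 0) (25, 13.8961)]
7. shoelace: 235.9399

Area of P2's cell: 235.9399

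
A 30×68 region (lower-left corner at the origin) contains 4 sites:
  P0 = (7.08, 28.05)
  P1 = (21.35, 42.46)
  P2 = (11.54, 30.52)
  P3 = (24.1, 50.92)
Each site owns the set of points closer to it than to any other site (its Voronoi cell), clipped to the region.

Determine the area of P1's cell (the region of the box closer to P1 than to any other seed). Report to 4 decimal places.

1. box [0,30]×[0,68]: [(0, 0) (30, 0) (30, 68) (0, 68)]
2. ⊥bis P1·P0 via (14.215,35.255): [(0, 49.3319) (30, 19.6234) (30, 68) (0, 68)]  |A|=1005.6712
3. ⊥bis P1·P2 via (16.445,36.49): [(0, 50.0013) (30, 25.3531) (30, 68) (0, 68)]  |A|=909.6833
4. ⊥bis P1·P3 via (22.725,46.69): [(0, 54.077) (0, 50.0013) (30, 25.3531) (30, 44.3252)]  |A|=345.7157
5. canonical 4-gon: [(0, 54.077) (0, 50.0013) (30, 25.3531) (30, 44.3252)]
6. shoelace: 345.7157

Area of P1's cell: 345.7157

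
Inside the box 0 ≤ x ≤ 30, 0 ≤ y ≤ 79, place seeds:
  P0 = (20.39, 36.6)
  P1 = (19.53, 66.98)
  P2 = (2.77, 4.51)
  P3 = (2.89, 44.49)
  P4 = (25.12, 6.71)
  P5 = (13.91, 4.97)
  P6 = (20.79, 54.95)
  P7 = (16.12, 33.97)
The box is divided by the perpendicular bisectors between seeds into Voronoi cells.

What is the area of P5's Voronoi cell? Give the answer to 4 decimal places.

Area of P5's cell: 211.6303

1. box [0,30]×[0,79]: [(0, 0) (30, 0) (30, 79) (0, 79)]
2. ⊥bis P5·P0 via (17.15,20.785): [(0, 24.2985) (0, 0) (30, 0) (30, 18.1524)]  |A|=636.764
3. ⊥bis P5·P1 via (16.72,35.975): [(0, 24.2985) (0, 0) (30, 0) (30, 18.1524)]  |A|=636.764
4. ⊥bis P5·P2 via (8.34,4.74): [(7.5966, 22.7422) (8.5357, 0) (30, 0) (30, 18.1524)]  |A|=447.41
5. ⊥bis P5·P3 via (8.4,24.73): [(7.5966, 22.7422) (8.5357, 0) (30, 0) (30, 18.1524)]  |A|=447.41
6. ⊥bis P5·P4 via (19.515,5.84): [(17.1967, 20.7754) (7.5966, 22.7422) (8.5357, 0) (20.4215, 0)]  |A|=231.7059
7. ⊥bis P5·P6 via (17.35,29.96): [(17.1967, 20.7754) (7.5966, 22.7422) (8.5357, 0) (20.4215, 0)]  |A|=231.7059
8. ⊥bis P5·P7 via (15.015,19.47): [(17.4279, 19.2861) (7.7088, 20.0268) (8.5357, 0) (20.4215, 0)]  |A|=211.6303
9. canonical 4-gon: [(17.4279, 19.2861) (7.7088, 20.0268) (8.5357, 0) (20.4215, 0)]
10. shoelace: 211.6303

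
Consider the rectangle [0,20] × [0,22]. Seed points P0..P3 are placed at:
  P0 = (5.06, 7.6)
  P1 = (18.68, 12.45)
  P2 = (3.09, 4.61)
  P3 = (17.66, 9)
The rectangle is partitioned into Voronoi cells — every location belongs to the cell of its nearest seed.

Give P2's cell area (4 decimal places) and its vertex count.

1. box [0,20]×[0,22]: [(0, 0) (20, 0) (20, 22) (0, 22)]
2. ⊥bis P2·P0 via (4.075,6.105): [(0, 8.7899) (0, 0) (13.341, 0)]  |A|=58.6326
3. ⊥bis P2·P1 via (10.885,8.53): [(0, 8.7899) (0, 0) (13.341, 0)]  |A|=58.6326
4. ⊥bis P2·P3 via (10.375,6.805): [(12.1986, 0.7527) (0, 8.7899) (0, 0) (12.4254, 0)]  |A|=58.2881
5. canonical 4-gon: [(12.1986, 0.7527) (0, 8.7899) (0, 0) (12.4254, 0)]
6. shoelace: 58.2881

Area of P2's cell: 58.2881 (4 vertices)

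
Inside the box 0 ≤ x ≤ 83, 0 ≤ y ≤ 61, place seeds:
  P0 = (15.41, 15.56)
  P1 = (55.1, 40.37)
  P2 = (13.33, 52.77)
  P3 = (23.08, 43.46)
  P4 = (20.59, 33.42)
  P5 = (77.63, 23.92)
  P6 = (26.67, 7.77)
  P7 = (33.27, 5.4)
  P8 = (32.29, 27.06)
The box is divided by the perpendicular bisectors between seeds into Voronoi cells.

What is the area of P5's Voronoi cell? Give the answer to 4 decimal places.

Area of P5's cell: 949.5011

1. box [0,83]×[0,61]: [(0, 0) (83, 0) (83, 61) (0, 61)]
2. ⊥bis P5·P0 via (46.52,19.74): [(49.1723, 0) (83, 0) (83, 61) (40.9762, 61)]  |A|=2313.4698
3. ⊥bis P5·P1 via (66.365,32.145): [(48.1966, 7.2615) (49.1723, 0) (83, 0) (83, 54.9284)]  |A|=1078.6664
4. ⊥bis P5·P2 via (45.48,38.345): [(48.1966, 7.2615) (49.1723, 0) (83, 0) (83, 54.9284)]  |A|=1078.6664
5. ⊥bis P5·P3 via (50.355,33.69): [(48.1966, 7.2615) (49.1723, 0) (83, 0) (83, 54.9284)]  |A|=1078.6664
6. ⊥bis P5·P4 via (49.11,28.67): [(48.1966, 7.2615) (49.1723, 0) (83, 0) (83, 54.9284)]  |A|=1078.6664
7. ⊥bis P5·P6 via (52.15,15.845): [(52.8503, 13.6352) (57.1715, 0) (83, 0) (83, 54.9284)]  |A|=1004.1252
8. ⊥bis P5·P7 via (55.45,14.66): [(54.7765, 16.2733) (61.5705, 0) (83, 0) (83, 54.9284)]  |A|=949.5011
9. ⊥bis P5·P8 via (54.96,25.49): [(54.7765, 16.2733) (61.5705, 0) (83, 0) (83, 54.9284)]  |A|=949.5011
10. canonical 4-gon: [(54.7765, 16.2733) (61.5705, 0) (83, 0) (83, 54.9284)]
11. shoelace: 949.5011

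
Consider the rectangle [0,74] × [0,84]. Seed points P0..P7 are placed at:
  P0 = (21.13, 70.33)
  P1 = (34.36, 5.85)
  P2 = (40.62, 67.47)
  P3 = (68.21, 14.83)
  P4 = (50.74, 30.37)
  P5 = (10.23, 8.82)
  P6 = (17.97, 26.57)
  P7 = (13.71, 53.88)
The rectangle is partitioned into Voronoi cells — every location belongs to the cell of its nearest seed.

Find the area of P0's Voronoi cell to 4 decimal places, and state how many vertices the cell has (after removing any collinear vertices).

1. box [0,74]×[0,84]: [(0, 0) (74, 0) (74, 84) (0, 84)]
2. ⊥bis P0·P1 via (27.745,38.09): [(0, 32.3973) (74, 47.5806) (74, 84) (0, 84)]  |A|=3256.8184
3. ⊥bis P0·P2 via (30.875,68.9): [(0, 32.3973) (26.3107, 37.7957) (33.0908, 84) (0, 84)]  |A|=1443.3202
4. ⊥bis P0·P3 via (44.67,42.58): [(0, 32.3973) (26.3107, 37.7957) (33.0908, 84) (0, 84)]  |A|=1443.3202
5. ⊥bis P0·P4 via (35.935,50.35): [(0, 32.3973) (16.19, 35.7192) (27.2035, 43.8801) (33.0908, 84) (0, 84)]  |A|=1413.4584
6. ⊥bis P0·P5 via (15.68,39.575): [(0, 42.3536) (20.291, 38.7579) (27.2035, 43.8801) (33.0908, 84) (0, 84)]  |A|=1294.6594
7. ⊥bis P0·P6 via (19.55,48.45): [(0, 49.8617) (27.7868, 47.8552) (33.0908, 84) (0, 84)]  |A|=1072.3274
8. ⊥bis P0·P7 via (17.42,62.105): [(0, 69.9625) (29.1045, 56.8345) (33.0908, 84) (0, 84)]  |A|=653.74
9. canonical 4-gon: [(0, 69.9625) (29.1045, 56.8345) (33.0908, 84) (0, 84)]
10. shoelace: 653.74

Area of P0's cell: 653.7400 (4 vertices)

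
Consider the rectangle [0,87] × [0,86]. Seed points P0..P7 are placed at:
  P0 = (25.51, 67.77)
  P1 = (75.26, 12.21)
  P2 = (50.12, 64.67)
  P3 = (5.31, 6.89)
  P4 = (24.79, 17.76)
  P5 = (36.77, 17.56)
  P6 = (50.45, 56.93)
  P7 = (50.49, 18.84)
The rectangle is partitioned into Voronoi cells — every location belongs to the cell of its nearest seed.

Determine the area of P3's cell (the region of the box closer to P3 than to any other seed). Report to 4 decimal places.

Area of P3's cell: 430.8298

1. box [0,87]×[0,86]: [(0, 0) (87, 0) (87, 86) (0, 86)]
2. ⊥bis P3·P0 via (15.41,37.33): [(0, 42.443) (0, 0) (87, 0) (87, 13.5764)]  |A|=2436.8466
3. ⊥bis P3·P1 via (40.285,9.55): [(38.7615, 29.582) (0, 42.443) (0, 0) (41.0113, 0)]  |A|=1429.1754
4. ⊥bis P3·P2 via (27.715,35.78): [(38.9529, 27.0647) (33.423, 31.3533) (0, 42.443) (0, 0) (41.0113, 0)]  |A|=1422.6257
5. ⊥bis P3·P4 via (15.05,12.325): [(0, 39.2959) (0, 0) (21.9275, 0)]  |A|=430.8298
6. ⊥bis P3·P5 via (21.04,12.225): [(0, 39.2959) (0, 0) (21.9275, 0)]  |A|=430.8298
7. ⊥bis P3·P6 via (27.88,31.91): [(0, 39.2959) (0, 0) (21.9275, 0)]  |A|=430.8298
8. ⊥bis P3·P7 via (27.9,12.865): [(0, 39.2959) (0, 0) (21.9275, 0)]  |A|=430.8298
9. canonical 3-gon: [(0, 39.2959) (0, 0) (21.9275, 0)]
10. shoelace: 430.8298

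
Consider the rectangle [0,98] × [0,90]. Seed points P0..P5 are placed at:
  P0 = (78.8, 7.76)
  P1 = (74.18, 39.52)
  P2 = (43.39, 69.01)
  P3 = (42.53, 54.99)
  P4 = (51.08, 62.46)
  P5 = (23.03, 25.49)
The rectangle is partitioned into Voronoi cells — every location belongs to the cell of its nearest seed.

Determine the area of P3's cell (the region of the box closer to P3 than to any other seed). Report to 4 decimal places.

Area of P3's cell: 963.3489

1. box [0,98]×[0,90]: [(0, 0) (98, 0) (98, 90) (0, 90)]
2. ⊥bis P3·P0 via (60.665,31.375): [(0, 0) (19.8092, 0) (98, 60.0462) (98, 90) (0, 90)]  |A|=6472.4689
3. ⊥bis P3·P1 via (58.355,47.255): [(0, 0) (19.8092, 0) (44.5407, 18.9925) (79.2481, 90) (0, 90)]  |A|=5006.05
4. ⊥bis P3·P2 via (42.96,62): [(0, 64.6352) (0, 0) (19.8092, 0) (44.5407, 18.9925) (64.9042, 60.6539)]  |A|=3020.0998
5. ⊥bis P3·P4 via (46.805,58.725): [(43.9994, 61.9362) (0, 64.6352) (0, 0) (19.8092, 0) (44.5407, 18.9925) (57.8065, 46.1329)]  |A|=2863.7695
6. ⊥bis P3·P5 via (32.78,40.24): [(43.9994, 61.9362) (0, 64.6352) (0, 61.9081) (49.5182, 29.1758) (57.8065, 46.1329)]  |A|=963.3489
7. canonical 5-gon: [(43.9994, 61.9362) (0, 64.6352) (0, 61.9081) (49.5182, 29.1758) (57.8065, 46.1329)]
8. shoelace: 963.3489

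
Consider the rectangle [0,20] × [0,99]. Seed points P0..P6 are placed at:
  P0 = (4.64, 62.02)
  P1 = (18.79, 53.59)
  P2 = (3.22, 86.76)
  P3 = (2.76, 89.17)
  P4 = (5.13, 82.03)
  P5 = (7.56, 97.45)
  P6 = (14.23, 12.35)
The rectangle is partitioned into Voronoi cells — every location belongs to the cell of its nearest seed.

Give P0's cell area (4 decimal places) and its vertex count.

Area of P0's cell: 339.4694 (3 vertices)

1. box [0,20]×[0,99]: [(0, 0) (20, 0) (20, 99) (0, 99)]
2. ⊥bis P0·P1 via (11.715,57.805): [(0, 38.141) (20, 71.7116) (20, 99) (0, 99)]  |A|=881.4735
3. ⊥bis P0·P2 via (3.93,74.39): [(0, 74.1644) (0, 38.141) (20, 71.7116) (20, 75.3124)]  |A|=396.2415
4. ⊥bis P0·P3 via (3.7,75.595): [(0, 74.1644) (0, 38.141) (20, 71.7116) (20, 75.3124)]  |A|=396.2415
5. ⊥bis P0·P4 via (4.885,72.025): [(0, 72.1446) (0, 38.141) (19.9667, 71.6557)]  |A|=339.4694
6. ⊥bis P0·P5 via (6.1,79.735): [(0, 72.1446) (0, 38.141) (19.9667, 71.6557)]  |A|=339.4694
7. ⊥bis P0·P6 via (9.435,37.185): [(0, 72.1446) (0, 38.141) (19.9667, 71.6557)]  |A|=339.4694
8. canonical 3-gon: [(0, 72.1446) (0, 38.141) (19.9667, 71.6557)]
9. shoelace: 339.4694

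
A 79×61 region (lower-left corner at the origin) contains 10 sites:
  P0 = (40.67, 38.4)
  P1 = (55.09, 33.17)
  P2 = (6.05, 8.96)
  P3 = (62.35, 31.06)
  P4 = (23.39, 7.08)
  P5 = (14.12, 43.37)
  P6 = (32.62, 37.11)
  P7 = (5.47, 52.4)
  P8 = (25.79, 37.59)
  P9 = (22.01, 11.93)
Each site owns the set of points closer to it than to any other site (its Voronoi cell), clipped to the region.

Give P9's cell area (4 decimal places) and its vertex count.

Area of P9's cell: 364.0105 (7 vertices)

1. box [0,79]×[0,61]: [(0, 0) (79, 0) (79, 61) (0, 61)]
2. ⊥bis P9·P0 via (31.34,25.165): [(0, 47.2581) (0, 0) (67.0376, 0)]  |A|=1584.0353
3. ⊥bis P9·P1 via (38.55,22.55): [(41.4447, 18.0417) (0, 47.2581) (0, 0) (53.0289, 0)]  |A|=1457.6646
4. ⊥bis P9·P2 via (14.03,10.445): [(41.4447, 18.0417) (8.2635, 41.4328) (15.9737, 0) (53.0289, 0)]  |A|=931.4889
5. ⊥bis P9·P3 via (42.18,21.495): [(50.5213, 3.9054) (41.4447, 18.0417) (8.2635, 41.4328) (15.9737, 0) (52.3733, 0)]  |A|=930.2088
6. ⊥bis P9·P4 via (22.7,9.505): [(43.1837, 15.3333) (41.4447, 18.0417) (8.2635, 41.4328) (14.6321, 7.2094)]  |A|=539.0297
7. ⊥bis P9·P5 via (18.065,27.65): [(43.1837, 15.3333) (41.4447, 18.0417) (25.2553, 29.4544) (11.1512, 25.915) (14.6321, 7.2094)]  |A|=424.4869
8. ⊥bis P9·P6 via (27.315,24.52): [(43.1837, 15.3333) (41.4447, 18.0417) (39.5951, 19.3456) (19.2068, 27.9365) (11.1512, 25.915) (14.6321, 7.2094)]  |A|=383.0322
9. ⊥bis P9·P7 via (13.74,32.165): [(43.1837, 15.3333) (41.4447, 18.0417) (39.5951, 19.3456) (19.2068, 27.9365) (11.1512, 25.915) (14.6321, 7.2094)]  |A|=383.0322
10. ⊥bis P9·P8 via (23.9,24.76): [(43.1837, 15.3333) (41.4447, 18.0417) (39.5951, 19.3456) (28.2749, 24.1155) (12.9668, 26.3706) (11.1512, 25.915) (14.6321, 7.2094)]  |A|=364.0105
11. canonical 7-gon: [(43.1837, 15.3333) (41.4447, 18.0417) (39.5951, 19.3456) (28.2749, 24.1155) (12.9668, 26.3706) (11.1512, 25.915) (14.6321, 7.2094)]
12. shoelace: 364.0105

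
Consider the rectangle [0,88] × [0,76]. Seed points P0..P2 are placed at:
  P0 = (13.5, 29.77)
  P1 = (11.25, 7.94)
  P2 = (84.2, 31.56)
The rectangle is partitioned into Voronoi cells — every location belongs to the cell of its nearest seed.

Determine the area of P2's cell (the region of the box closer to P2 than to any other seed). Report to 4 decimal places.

1. box [0,88]×[0,76]: [(0, 0) (88, 0) (88, 76) (0, 76)]
2. ⊥bis P2·P0 via (48.85,30.665): [(49.6264, 0) (88, 0) (88, 76) (47.7022, 76)]  |A|=2989.5139
3. ⊥bis P2·P1 via (47.725,19.75): [(49.2452, 15.0548) (54.1197, 0) (88, 0) (88, 76) (47.7022, 76)]  |A|=2955.6907
4. canonical 5-gon: [(49.2452, 15.0548) (54.1197, 0) (88, 0) (88, 76) (47.7022, 76)]
5. shoelace: 2955.6907

Area of P2's cell: 2955.6907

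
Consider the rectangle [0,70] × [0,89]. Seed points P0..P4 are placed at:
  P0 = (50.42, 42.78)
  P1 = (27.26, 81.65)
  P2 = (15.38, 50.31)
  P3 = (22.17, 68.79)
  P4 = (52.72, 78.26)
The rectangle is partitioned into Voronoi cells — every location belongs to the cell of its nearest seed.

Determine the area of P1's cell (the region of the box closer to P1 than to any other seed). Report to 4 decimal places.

1. box [0,70]×[0,89]: [(0, 0) (70, 0) (70, 89) (0, 89)]
2. ⊥bis P1·P0 via (38.84,62.215): [(0, 39.0729) (70, 80.7811) (70, 89) (0, 89)]  |A|=2035.1097
3. ⊥bis P1·P2 via (21.32,65.98): [(0, 74.0617) (35.8897, 60.4571) (70, 80.7811) (70, 89) (0, 89)]  |A|=1407.2403
4. ⊥bis P1·P3 via (24.715,75.22): [(0, 85.0022) (46.3169, 66.67) (70, 80.7811) (70, 89) (0, 89)]  |A|=971.458
5. ⊥bis P1·P4 via (39.99,79.955): [(0, 85.0022) (38.6264, 69.7139) (41.1943, 89) (0, 89)]  |A|=474.4499
6. canonical 4-gon: [(0, 85.0022) (38.6264, 69.7139) (41.1943, 89) (0, 89)]
7. shoelace: 474.4499

Area of P1's cell: 474.4499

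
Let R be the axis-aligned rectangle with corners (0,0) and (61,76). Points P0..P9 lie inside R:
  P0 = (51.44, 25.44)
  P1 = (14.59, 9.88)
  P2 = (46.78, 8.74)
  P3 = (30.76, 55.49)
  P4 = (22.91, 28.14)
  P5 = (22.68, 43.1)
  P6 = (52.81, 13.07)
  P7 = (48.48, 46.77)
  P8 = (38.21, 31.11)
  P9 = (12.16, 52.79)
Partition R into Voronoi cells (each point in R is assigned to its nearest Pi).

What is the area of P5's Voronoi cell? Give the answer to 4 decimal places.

Area of P5's cell: 281.3988

1. box [0,61]×[0,76]: [(0, 0) (61, 0) (61, 76) (0, 76)]
2. ⊥bis P5·P0 via (37.06,34.27): [(0, 0) (16.0166, 0) (61, 73.2572) (61, 76) (0, 76)]  |A|=2988.3204
3. ⊥bis P5·P1 via (18.635,26.49): [(0, 31.0281) (30.5073, 23.5988) (61, 73.2572) (61, 76) (0, 76)]  |A|=2326.0414
4. ⊥bis P5·P2 via (34.73,25.92): [(0, 31.0281) (30.5073, 23.5988) (61, 73.2572) (61, 76) (0, 76)]  |A|=2326.0414
5. ⊥bis P5·P3 via (26.72,49.295): [(0, 66.7201) (0, 31.0281) (30.5073, 23.5988) (40.6913, 40.1838)]  |A|=1016.9902
6. ⊥bis P5·P4 via (22.795,35.62): [(0, 66.7201) (0, 35.2695) (38.0328, 35.8543) (40.6913, 40.1838)]  |A|=721.4375
7. ⊥bis P5·P6 via (37.745,28.085): [(0, 66.7201) (0, 35.2695) (38.0328, 35.8543) (40.6913, 40.1838)]  |A|=721.4375
8. ⊥bis P5·P7 via (35.58,44.935): [(35.8023, 43.3721) (0, 66.7201) (0, 35.2695) (36.8742, 35.8365)]  |A|=702.2412
9. ⊥bis P5·P8 via (30.445,37.105): [(35.4573, 43.5971) (0, 66.7201) (0, 35.2695) (29.3766, 35.7212)]  |A|=671.8867
10. ⊥bis P5·P9 via (17.42,47.945): [(35.4573, 43.5971) (21.6868, 52.5773) (5.8271, 35.3591) (29.3766, 35.7212)]  |A|=281.3988
11. canonical 4-gon: [(35.4573, 43.5971) (21.6868, 52.5773) (5.8271, 35.3591) (29.3766, 35.7212)]
12. shoelace: 281.3988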